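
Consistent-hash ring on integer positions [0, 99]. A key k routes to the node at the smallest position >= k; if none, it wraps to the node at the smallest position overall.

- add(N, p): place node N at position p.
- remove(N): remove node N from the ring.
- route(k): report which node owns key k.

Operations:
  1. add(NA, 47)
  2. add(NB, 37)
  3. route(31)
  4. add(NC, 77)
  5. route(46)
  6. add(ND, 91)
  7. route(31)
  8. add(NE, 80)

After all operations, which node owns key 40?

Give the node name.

Op 1: add NA@47 -> ring=[47:NA]
Op 2: add NB@37 -> ring=[37:NB,47:NA]
Op 3: route key 31: smallest pos >= 31 is 37 -> NB
Op 4: add NC@77 -> ring=[37:NB,47:NA,77:NC]
Op 5: route key 46: smallest pos >= 46 is 47 -> NA
Op 6: add ND@91 -> ring=[37:NB,47:NA,77:NC,91:ND]
Op 7: route key 31: smallest pos >= 31 is 37 -> NB
Op 8: add NE@80 -> ring=[37:NB,47:NA,77:NC,80:NE,91:ND]
Final route key 40: smallest pos >= 40 is 47 -> NA

Answer: NA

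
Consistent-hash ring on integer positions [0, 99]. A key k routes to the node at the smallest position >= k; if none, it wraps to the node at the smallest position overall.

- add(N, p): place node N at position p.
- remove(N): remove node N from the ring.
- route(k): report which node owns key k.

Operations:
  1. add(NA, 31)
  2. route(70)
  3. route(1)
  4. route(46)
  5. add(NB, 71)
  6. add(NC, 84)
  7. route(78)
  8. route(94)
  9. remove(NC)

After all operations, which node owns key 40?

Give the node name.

Answer: NB

Derivation:
Op 1: add NA@31 -> ring=[31:NA]
Op 2: route key 70: none >= 70, wrap to smallest pos 31 -> NA
Op 3: route key 1: smallest pos >= 1 is 31 -> NA
Op 4: route key 46: none >= 46, wrap to smallest pos 31 -> NA
Op 5: add NB@71 -> ring=[31:NA,71:NB]
Op 6: add NC@84 -> ring=[31:NA,71:NB,84:NC]
Op 7: route key 78: smallest pos >= 78 is 84 -> NC
Op 8: route key 94: none >= 94, wrap to smallest pos 31 -> NA
Op 9: remove NC -> ring=[31:NA,71:NB]
Final route key 40: smallest pos >= 40 is 71 -> NB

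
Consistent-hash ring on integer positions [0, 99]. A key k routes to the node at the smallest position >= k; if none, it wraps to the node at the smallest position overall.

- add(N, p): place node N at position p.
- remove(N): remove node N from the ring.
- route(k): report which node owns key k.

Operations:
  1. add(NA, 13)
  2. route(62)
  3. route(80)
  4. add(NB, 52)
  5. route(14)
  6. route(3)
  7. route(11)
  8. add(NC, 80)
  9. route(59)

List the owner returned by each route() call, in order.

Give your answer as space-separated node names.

Answer: NA NA NB NA NA NC

Derivation:
Op 1: add NA@13 -> ring=[13:NA]
Op 2: route key 62: none >= 62, wrap to smallest pos 13 -> NA
Op 3: route key 80: none >= 80, wrap to smallest pos 13 -> NA
Op 4: add NB@52 -> ring=[13:NA,52:NB]
Op 5: route key 14: smallest pos >= 14 is 52 -> NB
Op 6: route key 3: smallest pos >= 3 is 13 -> NA
Op 7: route key 11: smallest pos >= 11 is 13 -> NA
Op 8: add NC@80 -> ring=[13:NA,52:NB,80:NC]
Op 9: route key 59: smallest pos >= 59 is 80 -> NC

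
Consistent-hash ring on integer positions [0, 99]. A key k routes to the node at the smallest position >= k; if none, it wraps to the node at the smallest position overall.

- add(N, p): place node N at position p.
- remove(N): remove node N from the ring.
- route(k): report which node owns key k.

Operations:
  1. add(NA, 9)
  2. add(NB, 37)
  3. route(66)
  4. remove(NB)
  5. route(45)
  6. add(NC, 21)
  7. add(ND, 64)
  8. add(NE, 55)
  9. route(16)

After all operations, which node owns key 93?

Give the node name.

Op 1: add NA@9 -> ring=[9:NA]
Op 2: add NB@37 -> ring=[9:NA,37:NB]
Op 3: route key 66: none >= 66, wrap to smallest pos 9 -> NA
Op 4: remove NB -> ring=[9:NA]
Op 5: route key 45: none >= 45, wrap to smallest pos 9 -> NA
Op 6: add NC@21 -> ring=[9:NA,21:NC]
Op 7: add ND@64 -> ring=[9:NA,21:NC,64:ND]
Op 8: add NE@55 -> ring=[9:NA,21:NC,55:NE,64:ND]
Op 9: route key 16: smallest pos >= 16 is 21 -> NC
Final route key 93: none >= 93, wrap to smallest pos 9 -> NA

Answer: NA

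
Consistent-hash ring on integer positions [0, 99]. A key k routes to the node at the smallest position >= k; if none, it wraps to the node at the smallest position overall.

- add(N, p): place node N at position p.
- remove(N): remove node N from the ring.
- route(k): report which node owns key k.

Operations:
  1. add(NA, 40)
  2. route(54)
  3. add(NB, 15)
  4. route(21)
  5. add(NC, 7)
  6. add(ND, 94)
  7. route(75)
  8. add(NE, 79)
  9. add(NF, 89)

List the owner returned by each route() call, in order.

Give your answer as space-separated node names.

Answer: NA NA ND

Derivation:
Op 1: add NA@40 -> ring=[40:NA]
Op 2: route key 54: none >= 54, wrap to smallest pos 40 -> NA
Op 3: add NB@15 -> ring=[15:NB,40:NA]
Op 4: route key 21: smallest pos >= 21 is 40 -> NA
Op 5: add NC@7 -> ring=[7:NC,15:NB,40:NA]
Op 6: add ND@94 -> ring=[7:NC,15:NB,40:NA,94:ND]
Op 7: route key 75: smallest pos >= 75 is 94 -> ND
Op 8: add NE@79 -> ring=[7:NC,15:NB,40:NA,79:NE,94:ND]
Op 9: add NF@89 -> ring=[7:NC,15:NB,40:NA,79:NE,89:NF,94:ND]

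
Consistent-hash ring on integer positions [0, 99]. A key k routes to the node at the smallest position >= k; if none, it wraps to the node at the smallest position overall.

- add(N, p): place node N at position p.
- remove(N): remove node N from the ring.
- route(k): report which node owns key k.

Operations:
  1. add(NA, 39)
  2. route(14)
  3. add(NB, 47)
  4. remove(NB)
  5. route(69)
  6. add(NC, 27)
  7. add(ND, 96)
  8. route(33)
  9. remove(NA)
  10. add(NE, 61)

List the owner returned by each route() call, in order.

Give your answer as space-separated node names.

Op 1: add NA@39 -> ring=[39:NA]
Op 2: route key 14: smallest pos >= 14 is 39 -> NA
Op 3: add NB@47 -> ring=[39:NA,47:NB]
Op 4: remove NB -> ring=[39:NA]
Op 5: route key 69: none >= 69, wrap to smallest pos 39 -> NA
Op 6: add NC@27 -> ring=[27:NC,39:NA]
Op 7: add ND@96 -> ring=[27:NC,39:NA,96:ND]
Op 8: route key 33: smallest pos >= 33 is 39 -> NA
Op 9: remove NA -> ring=[27:NC,96:ND]
Op 10: add NE@61 -> ring=[27:NC,61:NE,96:ND]

Answer: NA NA NA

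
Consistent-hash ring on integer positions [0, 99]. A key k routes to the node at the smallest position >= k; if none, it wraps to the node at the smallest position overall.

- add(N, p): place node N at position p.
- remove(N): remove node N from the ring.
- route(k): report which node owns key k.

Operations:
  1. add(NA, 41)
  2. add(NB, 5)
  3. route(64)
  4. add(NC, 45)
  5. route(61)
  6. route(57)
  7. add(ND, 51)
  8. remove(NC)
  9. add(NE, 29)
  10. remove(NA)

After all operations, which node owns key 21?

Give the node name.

Answer: NE

Derivation:
Op 1: add NA@41 -> ring=[41:NA]
Op 2: add NB@5 -> ring=[5:NB,41:NA]
Op 3: route key 64: none >= 64, wrap to smallest pos 5 -> NB
Op 4: add NC@45 -> ring=[5:NB,41:NA,45:NC]
Op 5: route key 61: none >= 61, wrap to smallest pos 5 -> NB
Op 6: route key 57: none >= 57, wrap to smallest pos 5 -> NB
Op 7: add ND@51 -> ring=[5:NB,41:NA,45:NC,51:ND]
Op 8: remove NC -> ring=[5:NB,41:NA,51:ND]
Op 9: add NE@29 -> ring=[5:NB,29:NE,41:NA,51:ND]
Op 10: remove NA -> ring=[5:NB,29:NE,51:ND]
Final route key 21: smallest pos >= 21 is 29 -> NE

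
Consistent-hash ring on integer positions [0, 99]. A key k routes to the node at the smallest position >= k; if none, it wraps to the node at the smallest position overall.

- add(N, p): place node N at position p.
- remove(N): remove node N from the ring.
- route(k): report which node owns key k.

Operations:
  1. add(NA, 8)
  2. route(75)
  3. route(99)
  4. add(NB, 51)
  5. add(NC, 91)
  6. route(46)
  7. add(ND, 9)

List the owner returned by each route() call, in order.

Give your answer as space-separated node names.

Answer: NA NA NB

Derivation:
Op 1: add NA@8 -> ring=[8:NA]
Op 2: route key 75: none >= 75, wrap to smallest pos 8 -> NA
Op 3: route key 99: none >= 99, wrap to smallest pos 8 -> NA
Op 4: add NB@51 -> ring=[8:NA,51:NB]
Op 5: add NC@91 -> ring=[8:NA,51:NB,91:NC]
Op 6: route key 46: smallest pos >= 46 is 51 -> NB
Op 7: add ND@9 -> ring=[8:NA,9:ND,51:NB,91:NC]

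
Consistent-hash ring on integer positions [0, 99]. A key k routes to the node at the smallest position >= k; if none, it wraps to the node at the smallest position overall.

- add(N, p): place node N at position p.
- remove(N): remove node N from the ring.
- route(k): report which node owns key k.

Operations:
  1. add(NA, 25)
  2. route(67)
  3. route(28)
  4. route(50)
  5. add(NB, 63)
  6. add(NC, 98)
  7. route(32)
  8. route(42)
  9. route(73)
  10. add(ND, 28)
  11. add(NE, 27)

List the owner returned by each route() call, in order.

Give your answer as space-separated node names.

Answer: NA NA NA NB NB NC

Derivation:
Op 1: add NA@25 -> ring=[25:NA]
Op 2: route key 67: none >= 67, wrap to smallest pos 25 -> NA
Op 3: route key 28: none >= 28, wrap to smallest pos 25 -> NA
Op 4: route key 50: none >= 50, wrap to smallest pos 25 -> NA
Op 5: add NB@63 -> ring=[25:NA,63:NB]
Op 6: add NC@98 -> ring=[25:NA,63:NB,98:NC]
Op 7: route key 32: smallest pos >= 32 is 63 -> NB
Op 8: route key 42: smallest pos >= 42 is 63 -> NB
Op 9: route key 73: smallest pos >= 73 is 98 -> NC
Op 10: add ND@28 -> ring=[25:NA,28:ND,63:NB,98:NC]
Op 11: add NE@27 -> ring=[25:NA,27:NE,28:ND,63:NB,98:NC]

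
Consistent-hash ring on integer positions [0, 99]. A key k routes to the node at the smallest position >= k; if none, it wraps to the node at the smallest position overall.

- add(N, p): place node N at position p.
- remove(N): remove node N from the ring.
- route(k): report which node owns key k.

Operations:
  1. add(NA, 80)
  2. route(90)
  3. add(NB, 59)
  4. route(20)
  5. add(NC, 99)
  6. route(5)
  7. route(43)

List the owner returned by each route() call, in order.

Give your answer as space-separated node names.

Answer: NA NB NB NB

Derivation:
Op 1: add NA@80 -> ring=[80:NA]
Op 2: route key 90: none >= 90, wrap to smallest pos 80 -> NA
Op 3: add NB@59 -> ring=[59:NB,80:NA]
Op 4: route key 20: smallest pos >= 20 is 59 -> NB
Op 5: add NC@99 -> ring=[59:NB,80:NA,99:NC]
Op 6: route key 5: smallest pos >= 5 is 59 -> NB
Op 7: route key 43: smallest pos >= 43 is 59 -> NB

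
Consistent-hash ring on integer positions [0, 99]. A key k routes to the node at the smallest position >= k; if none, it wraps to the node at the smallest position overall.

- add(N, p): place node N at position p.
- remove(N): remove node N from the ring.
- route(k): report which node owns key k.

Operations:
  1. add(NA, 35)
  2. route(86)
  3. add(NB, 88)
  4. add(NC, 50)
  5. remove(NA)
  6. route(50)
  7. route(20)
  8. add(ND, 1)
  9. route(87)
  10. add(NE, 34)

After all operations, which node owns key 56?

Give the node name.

Answer: NB

Derivation:
Op 1: add NA@35 -> ring=[35:NA]
Op 2: route key 86: none >= 86, wrap to smallest pos 35 -> NA
Op 3: add NB@88 -> ring=[35:NA,88:NB]
Op 4: add NC@50 -> ring=[35:NA,50:NC,88:NB]
Op 5: remove NA -> ring=[50:NC,88:NB]
Op 6: route key 50: smallest pos >= 50 is 50 -> NC
Op 7: route key 20: smallest pos >= 20 is 50 -> NC
Op 8: add ND@1 -> ring=[1:ND,50:NC,88:NB]
Op 9: route key 87: smallest pos >= 87 is 88 -> NB
Op 10: add NE@34 -> ring=[1:ND,34:NE,50:NC,88:NB]
Final route key 56: smallest pos >= 56 is 88 -> NB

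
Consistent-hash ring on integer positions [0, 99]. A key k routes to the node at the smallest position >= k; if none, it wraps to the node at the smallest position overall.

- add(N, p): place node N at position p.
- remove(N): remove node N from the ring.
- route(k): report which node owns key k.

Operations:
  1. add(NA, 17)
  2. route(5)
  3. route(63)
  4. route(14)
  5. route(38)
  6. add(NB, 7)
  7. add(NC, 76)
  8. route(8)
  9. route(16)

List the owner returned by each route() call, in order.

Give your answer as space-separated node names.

Op 1: add NA@17 -> ring=[17:NA]
Op 2: route key 5: smallest pos >= 5 is 17 -> NA
Op 3: route key 63: none >= 63, wrap to smallest pos 17 -> NA
Op 4: route key 14: smallest pos >= 14 is 17 -> NA
Op 5: route key 38: none >= 38, wrap to smallest pos 17 -> NA
Op 6: add NB@7 -> ring=[7:NB,17:NA]
Op 7: add NC@76 -> ring=[7:NB,17:NA,76:NC]
Op 8: route key 8: smallest pos >= 8 is 17 -> NA
Op 9: route key 16: smallest pos >= 16 is 17 -> NA

Answer: NA NA NA NA NA NA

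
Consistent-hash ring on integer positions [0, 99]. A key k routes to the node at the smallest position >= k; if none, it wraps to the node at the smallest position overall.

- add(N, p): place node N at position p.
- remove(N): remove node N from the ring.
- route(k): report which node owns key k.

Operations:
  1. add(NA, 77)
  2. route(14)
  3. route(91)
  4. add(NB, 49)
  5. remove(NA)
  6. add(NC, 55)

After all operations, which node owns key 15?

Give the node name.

Answer: NB

Derivation:
Op 1: add NA@77 -> ring=[77:NA]
Op 2: route key 14: smallest pos >= 14 is 77 -> NA
Op 3: route key 91: none >= 91, wrap to smallest pos 77 -> NA
Op 4: add NB@49 -> ring=[49:NB,77:NA]
Op 5: remove NA -> ring=[49:NB]
Op 6: add NC@55 -> ring=[49:NB,55:NC]
Final route key 15: smallest pos >= 15 is 49 -> NB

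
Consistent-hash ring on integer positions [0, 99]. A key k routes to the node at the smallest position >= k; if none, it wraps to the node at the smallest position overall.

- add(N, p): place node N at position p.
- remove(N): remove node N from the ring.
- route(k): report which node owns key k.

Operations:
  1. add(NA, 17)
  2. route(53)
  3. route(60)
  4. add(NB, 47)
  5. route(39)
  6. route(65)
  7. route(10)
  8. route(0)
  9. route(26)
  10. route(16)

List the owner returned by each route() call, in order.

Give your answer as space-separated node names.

Op 1: add NA@17 -> ring=[17:NA]
Op 2: route key 53: none >= 53, wrap to smallest pos 17 -> NA
Op 3: route key 60: none >= 60, wrap to smallest pos 17 -> NA
Op 4: add NB@47 -> ring=[17:NA,47:NB]
Op 5: route key 39: smallest pos >= 39 is 47 -> NB
Op 6: route key 65: none >= 65, wrap to smallest pos 17 -> NA
Op 7: route key 10: smallest pos >= 10 is 17 -> NA
Op 8: route key 0: smallest pos >= 0 is 17 -> NA
Op 9: route key 26: smallest pos >= 26 is 47 -> NB
Op 10: route key 16: smallest pos >= 16 is 17 -> NA

Answer: NA NA NB NA NA NA NB NA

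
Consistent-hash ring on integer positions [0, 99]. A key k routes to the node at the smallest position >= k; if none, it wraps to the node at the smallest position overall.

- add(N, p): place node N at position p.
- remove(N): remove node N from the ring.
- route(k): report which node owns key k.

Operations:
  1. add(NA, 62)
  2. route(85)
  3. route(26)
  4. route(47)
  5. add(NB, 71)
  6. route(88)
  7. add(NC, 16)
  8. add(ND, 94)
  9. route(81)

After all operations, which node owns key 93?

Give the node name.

Answer: ND

Derivation:
Op 1: add NA@62 -> ring=[62:NA]
Op 2: route key 85: none >= 85, wrap to smallest pos 62 -> NA
Op 3: route key 26: smallest pos >= 26 is 62 -> NA
Op 4: route key 47: smallest pos >= 47 is 62 -> NA
Op 5: add NB@71 -> ring=[62:NA,71:NB]
Op 6: route key 88: none >= 88, wrap to smallest pos 62 -> NA
Op 7: add NC@16 -> ring=[16:NC,62:NA,71:NB]
Op 8: add ND@94 -> ring=[16:NC,62:NA,71:NB,94:ND]
Op 9: route key 81: smallest pos >= 81 is 94 -> ND
Final route key 93: smallest pos >= 93 is 94 -> ND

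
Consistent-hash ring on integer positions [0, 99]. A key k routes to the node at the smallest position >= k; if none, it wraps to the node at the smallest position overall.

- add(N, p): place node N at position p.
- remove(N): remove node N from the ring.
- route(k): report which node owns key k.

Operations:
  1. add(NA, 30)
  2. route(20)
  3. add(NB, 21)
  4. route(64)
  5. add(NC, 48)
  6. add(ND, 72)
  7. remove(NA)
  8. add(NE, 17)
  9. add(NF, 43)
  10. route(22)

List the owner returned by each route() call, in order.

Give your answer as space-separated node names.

Answer: NA NB NF

Derivation:
Op 1: add NA@30 -> ring=[30:NA]
Op 2: route key 20: smallest pos >= 20 is 30 -> NA
Op 3: add NB@21 -> ring=[21:NB,30:NA]
Op 4: route key 64: none >= 64, wrap to smallest pos 21 -> NB
Op 5: add NC@48 -> ring=[21:NB,30:NA,48:NC]
Op 6: add ND@72 -> ring=[21:NB,30:NA,48:NC,72:ND]
Op 7: remove NA -> ring=[21:NB,48:NC,72:ND]
Op 8: add NE@17 -> ring=[17:NE,21:NB,48:NC,72:ND]
Op 9: add NF@43 -> ring=[17:NE,21:NB,43:NF,48:NC,72:ND]
Op 10: route key 22: smallest pos >= 22 is 43 -> NF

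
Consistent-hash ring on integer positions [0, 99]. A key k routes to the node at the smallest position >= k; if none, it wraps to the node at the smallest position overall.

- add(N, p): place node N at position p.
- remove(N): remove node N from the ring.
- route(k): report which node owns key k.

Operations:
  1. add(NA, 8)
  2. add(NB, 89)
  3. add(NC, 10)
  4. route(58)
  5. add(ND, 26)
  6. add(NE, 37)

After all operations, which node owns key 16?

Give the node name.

Op 1: add NA@8 -> ring=[8:NA]
Op 2: add NB@89 -> ring=[8:NA,89:NB]
Op 3: add NC@10 -> ring=[8:NA,10:NC,89:NB]
Op 4: route key 58: smallest pos >= 58 is 89 -> NB
Op 5: add ND@26 -> ring=[8:NA,10:NC,26:ND,89:NB]
Op 6: add NE@37 -> ring=[8:NA,10:NC,26:ND,37:NE,89:NB]
Final route key 16: smallest pos >= 16 is 26 -> ND

Answer: ND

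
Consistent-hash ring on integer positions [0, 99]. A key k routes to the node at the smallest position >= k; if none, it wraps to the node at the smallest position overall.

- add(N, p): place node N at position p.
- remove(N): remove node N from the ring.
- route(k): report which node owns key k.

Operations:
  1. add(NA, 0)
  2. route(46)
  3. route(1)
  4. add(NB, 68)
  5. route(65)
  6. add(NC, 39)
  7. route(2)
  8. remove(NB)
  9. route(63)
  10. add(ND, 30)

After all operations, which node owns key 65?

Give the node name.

Op 1: add NA@0 -> ring=[0:NA]
Op 2: route key 46: none >= 46, wrap to smallest pos 0 -> NA
Op 3: route key 1: none >= 1, wrap to smallest pos 0 -> NA
Op 4: add NB@68 -> ring=[0:NA,68:NB]
Op 5: route key 65: smallest pos >= 65 is 68 -> NB
Op 6: add NC@39 -> ring=[0:NA,39:NC,68:NB]
Op 7: route key 2: smallest pos >= 2 is 39 -> NC
Op 8: remove NB -> ring=[0:NA,39:NC]
Op 9: route key 63: none >= 63, wrap to smallest pos 0 -> NA
Op 10: add ND@30 -> ring=[0:NA,30:ND,39:NC]
Final route key 65: none >= 65, wrap to smallest pos 0 -> NA

Answer: NA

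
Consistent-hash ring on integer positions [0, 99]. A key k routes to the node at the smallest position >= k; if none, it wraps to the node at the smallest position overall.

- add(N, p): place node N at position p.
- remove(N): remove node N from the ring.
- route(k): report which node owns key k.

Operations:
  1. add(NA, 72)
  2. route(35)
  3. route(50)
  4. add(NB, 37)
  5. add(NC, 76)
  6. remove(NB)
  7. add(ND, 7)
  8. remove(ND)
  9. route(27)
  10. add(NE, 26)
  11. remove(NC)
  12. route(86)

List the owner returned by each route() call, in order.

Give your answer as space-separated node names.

Answer: NA NA NA NE

Derivation:
Op 1: add NA@72 -> ring=[72:NA]
Op 2: route key 35: smallest pos >= 35 is 72 -> NA
Op 3: route key 50: smallest pos >= 50 is 72 -> NA
Op 4: add NB@37 -> ring=[37:NB,72:NA]
Op 5: add NC@76 -> ring=[37:NB,72:NA,76:NC]
Op 6: remove NB -> ring=[72:NA,76:NC]
Op 7: add ND@7 -> ring=[7:ND,72:NA,76:NC]
Op 8: remove ND -> ring=[72:NA,76:NC]
Op 9: route key 27: smallest pos >= 27 is 72 -> NA
Op 10: add NE@26 -> ring=[26:NE,72:NA,76:NC]
Op 11: remove NC -> ring=[26:NE,72:NA]
Op 12: route key 86: none >= 86, wrap to smallest pos 26 -> NE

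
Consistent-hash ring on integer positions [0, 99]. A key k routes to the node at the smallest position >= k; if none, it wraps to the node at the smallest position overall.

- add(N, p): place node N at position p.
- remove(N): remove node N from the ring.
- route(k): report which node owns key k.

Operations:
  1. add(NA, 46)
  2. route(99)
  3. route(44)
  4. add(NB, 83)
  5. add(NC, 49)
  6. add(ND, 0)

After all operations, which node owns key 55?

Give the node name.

Answer: NB

Derivation:
Op 1: add NA@46 -> ring=[46:NA]
Op 2: route key 99: none >= 99, wrap to smallest pos 46 -> NA
Op 3: route key 44: smallest pos >= 44 is 46 -> NA
Op 4: add NB@83 -> ring=[46:NA,83:NB]
Op 5: add NC@49 -> ring=[46:NA,49:NC,83:NB]
Op 6: add ND@0 -> ring=[0:ND,46:NA,49:NC,83:NB]
Final route key 55: smallest pos >= 55 is 83 -> NB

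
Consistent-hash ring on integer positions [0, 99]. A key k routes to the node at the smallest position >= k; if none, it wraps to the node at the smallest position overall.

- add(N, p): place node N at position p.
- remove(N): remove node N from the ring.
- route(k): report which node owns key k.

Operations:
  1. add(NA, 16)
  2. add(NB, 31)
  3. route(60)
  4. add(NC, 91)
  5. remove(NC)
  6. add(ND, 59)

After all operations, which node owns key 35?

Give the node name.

Op 1: add NA@16 -> ring=[16:NA]
Op 2: add NB@31 -> ring=[16:NA,31:NB]
Op 3: route key 60: none >= 60, wrap to smallest pos 16 -> NA
Op 4: add NC@91 -> ring=[16:NA,31:NB,91:NC]
Op 5: remove NC -> ring=[16:NA,31:NB]
Op 6: add ND@59 -> ring=[16:NA,31:NB,59:ND]
Final route key 35: smallest pos >= 35 is 59 -> ND

Answer: ND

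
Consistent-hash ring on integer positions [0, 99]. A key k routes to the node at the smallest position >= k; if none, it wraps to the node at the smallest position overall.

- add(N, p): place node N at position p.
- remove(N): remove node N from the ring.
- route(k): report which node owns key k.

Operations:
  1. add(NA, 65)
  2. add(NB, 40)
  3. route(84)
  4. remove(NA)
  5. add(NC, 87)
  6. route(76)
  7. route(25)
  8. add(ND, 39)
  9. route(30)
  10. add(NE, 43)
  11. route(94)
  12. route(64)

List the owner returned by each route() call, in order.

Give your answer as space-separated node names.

Op 1: add NA@65 -> ring=[65:NA]
Op 2: add NB@40 -> ring=[40:NB,65:NA]
Op 3: route key 84: none >= 84, wrap to smallest pos 40 -> NB
Op 4: remove NA -> ring=[40:NB]
Op 5: add NC@87 -> ring=[40:NB,87:NC]
Op 6: route key 76: smallest pos >= 76 is 87 -> NC
Op 7: route key 25: smallest pos >= 25 is 40 -> NB
Op 8: add ND@39 -> ring=[39:ND,40:NB,87:NC]
Op 9: route key 30: smallest pos >= 30 is 39 -> ND
Op 10: add NE@43 -> ring=[39:ND,40:NB,43:NE,87:NC]
Op 11: route key 94: none >= 94, wrap to smallest pos 39 -> ND
Op 12: route key 64: smallest pos >= 64 is 87 -> NC

Answer: NB NC NB ND ND NC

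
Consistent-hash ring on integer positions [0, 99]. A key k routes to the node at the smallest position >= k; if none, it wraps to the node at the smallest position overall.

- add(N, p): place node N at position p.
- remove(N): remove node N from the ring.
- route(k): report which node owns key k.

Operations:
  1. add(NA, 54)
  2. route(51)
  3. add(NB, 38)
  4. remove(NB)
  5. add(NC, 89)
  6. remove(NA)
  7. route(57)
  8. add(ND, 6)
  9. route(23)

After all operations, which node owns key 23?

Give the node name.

Op 1: add NA@54 -> ring=[54:NA]
Op 2: route key 51: smallest pos >= 51 is 54 -> NA
Op 3: add NB@38 -> ring=[38:NB,54:NA]
Op 4: remove NB -> ring=[54:NA]
Op 5: add NC@89 -> ring=[54:NA,89:NC]
Op 6: remove NA -> ring=[89:NC]
Op 7: route key 57: smallest pos >= 57 is 89 -> NC
Op 8: add ND@6 -> ring=[6:ND,89:NC]
Op 9: route key 23: smallest pos >= 23 is 89 -> NC
Final route key 23: smallest pos >= 23 is 89 -> NC

Answer: NC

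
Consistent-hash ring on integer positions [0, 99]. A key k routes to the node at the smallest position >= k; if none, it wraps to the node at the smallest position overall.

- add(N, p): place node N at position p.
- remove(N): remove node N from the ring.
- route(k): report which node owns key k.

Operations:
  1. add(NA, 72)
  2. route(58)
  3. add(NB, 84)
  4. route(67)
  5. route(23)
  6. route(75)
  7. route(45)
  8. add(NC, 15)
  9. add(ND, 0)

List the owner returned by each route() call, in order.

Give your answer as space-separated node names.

Op 1: add NA@72 -> ring=[72:NA]
Op 2: route key 58: smallest pos >= 58 is 72 -> NA
Op 3: add NB@84 -> ring=[72:NA,84:NB]
Op 4: route key 67: smallest pos >= 67 is 72 -> NA
Op 5: route key 23: smallest pos >= 23 is 72 -> NA
Op 6: route key 75: smallest pos >= 75 is 84 -> NB
Op 7: route key 45: smallest pos >= 45 is 72 -> NA
Op 8: add NC@15 -> ring=[15:NC,72:NA,84:NB]
Op 9: add ND@0 -> ring=[0:ND,15:NC,72:NA,84:NB]

Answer: NA NA NA NB NA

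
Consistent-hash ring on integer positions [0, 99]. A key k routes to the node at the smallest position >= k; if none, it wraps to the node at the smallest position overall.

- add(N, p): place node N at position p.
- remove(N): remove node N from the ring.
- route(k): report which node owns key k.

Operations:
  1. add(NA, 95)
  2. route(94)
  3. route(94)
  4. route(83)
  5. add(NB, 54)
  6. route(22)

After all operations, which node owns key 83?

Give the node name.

Answer: NA

Derivation:
Op 1: add NA@95 -> ring=[95:NA]
Op 2: route key 94: smallest pos >= 94 is 95 -> NA
Op 3: route key 94: smallest pos >= 94 is 95 -> NA
Op 4: route key 83: smallest pos >= 83 is 95 -> NA
Op 5: add NB@54 -> ring=[54:NB,95:NA]
Op 6: route key 22: smallest pos >= 22 is 54 -> NB
Final route key 83: smallest pos >= 83 is 95 -> NA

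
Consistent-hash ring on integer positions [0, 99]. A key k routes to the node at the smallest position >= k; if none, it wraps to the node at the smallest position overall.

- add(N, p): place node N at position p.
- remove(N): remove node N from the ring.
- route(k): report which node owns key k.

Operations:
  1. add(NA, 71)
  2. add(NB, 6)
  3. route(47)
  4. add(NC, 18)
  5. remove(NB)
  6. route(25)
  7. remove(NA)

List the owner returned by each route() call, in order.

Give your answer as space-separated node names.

Answer: NA NA

Derivation:
Op 1: add NA@71 -> ring=[71:NA]
Op 2: add NB@6 -> ring=[6:NB,71:NA]
Op 3: route key 47: smallest pos >= 47 is 71 -> NA
Op 4: add NC@18 -> ring=[6:NB,18:NC,71:NA]
Op 5: remove NB -> ring=[18:NC,71:NA]
Op 6: route key 25: smallest pos >= 25 is 71 -> NA
Op 7: remove NA -> ring=[18:NC]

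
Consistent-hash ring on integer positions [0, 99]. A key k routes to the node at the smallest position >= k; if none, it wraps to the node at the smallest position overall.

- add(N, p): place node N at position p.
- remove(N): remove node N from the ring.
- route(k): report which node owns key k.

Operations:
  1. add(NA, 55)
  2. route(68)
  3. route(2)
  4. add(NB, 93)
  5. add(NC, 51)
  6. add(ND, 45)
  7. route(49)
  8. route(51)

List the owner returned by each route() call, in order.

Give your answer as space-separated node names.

Answer: NA NA NC NC

Derivation:
Op 1: add NA@55 -> ring=[55:NA]
Op 2: route key 68: none >= 68, wrap to smallest pos 55 -> NA
Op 3: route key 2: smallest pos >= 2 is 55 -> NA
Op 4: add NB@93 -> ring=[55:NA,93:NB]
Op 5: add NC@51 -> ring=[51:NC,55:NA,93:NB]
Op 6: add ND@45 -> ring=[45:ND,51:NC,55:NA,93:NB]
Op 7: route key 49: smallest pos >= 49 is 51 -> NC
Op 8: route key 51: smallest pos >= 51 is 51 -> NC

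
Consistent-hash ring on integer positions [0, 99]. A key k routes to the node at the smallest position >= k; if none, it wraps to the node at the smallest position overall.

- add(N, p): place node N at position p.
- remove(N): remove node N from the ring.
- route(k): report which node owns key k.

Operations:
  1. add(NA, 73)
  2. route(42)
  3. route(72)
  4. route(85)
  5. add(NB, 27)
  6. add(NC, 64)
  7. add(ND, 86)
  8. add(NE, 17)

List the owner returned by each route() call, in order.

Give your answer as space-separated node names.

Answer: NA NA NA

Derivation:
Op 1: add NA@73 -> ring=[73:NA]
Op 2: route key 42: smallest pos >= 42 is 73 -> NA
Op 3: route key 72: smallest pos >= 72 is 73 -> NA
Op 4: route key 85: none >= 85, wrap to smallest pos 73 -> NA
Op 5: add NB@27 -> ring=[27:NB,73:NA]
Op 6: add NC@64 -> ring=[27:NB,64:NC,73:NA]
Op 7: add ND@86 -> ring=[27:NB,64:NC,73:NA,86:ND]
Op 8: add NE@17 -> ring=[17:NE,27:NB,64:NC,73:NA,86:ND]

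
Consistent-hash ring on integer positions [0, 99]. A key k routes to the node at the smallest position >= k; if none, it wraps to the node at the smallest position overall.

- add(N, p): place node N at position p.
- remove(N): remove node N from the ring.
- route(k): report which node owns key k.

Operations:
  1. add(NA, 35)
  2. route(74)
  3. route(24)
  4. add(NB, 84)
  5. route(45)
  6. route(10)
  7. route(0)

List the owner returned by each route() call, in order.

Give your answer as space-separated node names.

Op 1: add NA@35 -> ring=[35:NA]
Op 2: route key 74: none >= 74, wrap to smallest pos 35 -> NA
Op 3: route key 24: smallest pos >= 24 is 35 -> NA
Op 4: add NB@84 -> ring=[35:NA,84:NB]
Op 5: route key 45: smallest pos >= 45 is 84 -> NB
Op 6: route key 10: smallest pos >= 10 is 35 -> NA
Op 7: route key 0: smallest pos >= 0 is 35 -> NA

Answer: NA NA NB NA NA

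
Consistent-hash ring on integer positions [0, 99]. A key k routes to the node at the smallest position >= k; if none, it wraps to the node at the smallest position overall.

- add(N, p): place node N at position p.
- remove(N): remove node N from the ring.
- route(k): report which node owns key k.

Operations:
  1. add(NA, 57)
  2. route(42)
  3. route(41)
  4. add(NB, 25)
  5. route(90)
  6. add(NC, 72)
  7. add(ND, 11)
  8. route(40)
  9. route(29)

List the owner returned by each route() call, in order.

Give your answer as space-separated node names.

Answer: NA NA NB NA NA

Derivation:
Op 1: add NA@57 -> ring=[57:NA]
Op 2: route key 42: smallest pos >= 42 is 57 -> NA
Op 3: route key 41: smallest pos >= 41 is 57 -> NA
Op 4: add NB@25 -> ring=[25:NB,57:NA]
Op 5: route key 90: none >= 90, wrap to smallest pos 25 -> NB
Op 6: add NC@72 -> ring=[25:NB,57:NA,72:NC]
Op 7: add ND@11 -> ring=[11:ND,25:NB,57:NA,72:NC]
Op 8: route key 40: smallest pos >= 40 is 57 -> NA
Op 9: route key 29: smallest pos >= 29 is 57 -> NA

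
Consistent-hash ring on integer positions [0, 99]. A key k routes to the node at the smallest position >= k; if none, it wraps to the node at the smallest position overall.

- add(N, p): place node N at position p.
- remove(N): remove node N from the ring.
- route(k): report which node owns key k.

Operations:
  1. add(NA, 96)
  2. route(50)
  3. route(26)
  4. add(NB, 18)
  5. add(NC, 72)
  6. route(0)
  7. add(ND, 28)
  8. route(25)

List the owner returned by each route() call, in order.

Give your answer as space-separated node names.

Answer: NA NA NB ND

Derivation:
Op 1: add NA@96 -> ring=[96:NA]
Op 2: route key 50: smallest pos >= 50 is 96 -> NA
Op 3: route key 26: smallest pos >= 26 is 96 -> NA
Op 4: add NB@18 -> ring=[18:NB,96:NA]
Op 5: add NC@72 -> ring=[18:NB,72:NC,96:NA]
Op 6: route key 0: smallest pos >= 0 is 18 -> NB
Op 7: add ND@28 -> ring=[18:NB,28:ND,72:NC,96:NA]
Op 8: route key 25: smallest pos >= 25 is 28 -> ND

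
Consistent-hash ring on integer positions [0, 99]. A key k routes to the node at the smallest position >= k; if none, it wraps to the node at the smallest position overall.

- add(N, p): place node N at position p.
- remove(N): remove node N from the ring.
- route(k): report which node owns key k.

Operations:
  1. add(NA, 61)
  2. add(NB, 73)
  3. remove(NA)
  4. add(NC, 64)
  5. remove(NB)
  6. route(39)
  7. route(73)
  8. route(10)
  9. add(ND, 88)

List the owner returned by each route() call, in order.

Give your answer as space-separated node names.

Op 1: add NA@61 -> ring=[61:NA]
Op 2: add NB@73 -> ring=[61:NA,73:NB]
Op 3: remove NA -> ring=[73:NB]
Op 4: add NC@64 -> ring=[64:NC,73:NB]
Op 5: remove NB -> ring=[64:NC]
Op 6: route key 39: smallest pos >= 39 is 64 -> NC
Op 7: route key 73: none >= 73, wrap to smallest pos 64 -> NC
Op 8: route key 10: smallest pos >= 10 is 64 -> NC
Op 9: add ND@88 -> ring=[64:NC,88:ND]

Answer: NC NC NC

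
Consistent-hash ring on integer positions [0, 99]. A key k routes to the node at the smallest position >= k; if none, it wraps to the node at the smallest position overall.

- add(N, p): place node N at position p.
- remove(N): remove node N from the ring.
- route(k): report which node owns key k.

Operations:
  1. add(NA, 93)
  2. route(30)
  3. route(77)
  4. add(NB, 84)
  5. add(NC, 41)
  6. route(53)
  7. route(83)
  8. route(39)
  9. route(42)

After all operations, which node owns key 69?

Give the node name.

Op 1: add NA@93 -> ring=[93:NA]
Op 2: route key 30: smallest pos >= 30 is 93 -> NA
Op 3: route key 77: smallest pos >= 77 is 93 -> NA
Op 4: add NB@84 -> ring=[84:NB,93:NA]
Op 5: add NC@41 -> ring=[41:NC,84:NB,93:NA]
Op 6: route key 53: smallest pos >= 53 is 84 -> NB
Op 7: route key 83: smallest pos >= 83 is 84 -> NB
Op 8: route key 39: smallest pos >= 39 is 41 -> NC
Op 9: route key 42: smallest pos >= 42 is 84 -> NB
Final route key 69: smallest pos >= 69 is 84 -> NB

Answer: NB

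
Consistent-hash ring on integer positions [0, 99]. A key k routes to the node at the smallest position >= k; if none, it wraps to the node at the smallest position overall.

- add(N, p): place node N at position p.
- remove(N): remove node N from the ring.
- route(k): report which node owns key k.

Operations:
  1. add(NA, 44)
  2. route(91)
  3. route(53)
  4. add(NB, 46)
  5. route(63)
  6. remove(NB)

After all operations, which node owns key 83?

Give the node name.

Op 1: add NA@44 -> ring=[44:NA]
Op 2: route key 91: none >= 91, wrap to smallest pos 44 -> NA
Op 3: route key 53: none >= 53, wrap to smallest pos 44 -> NA
Op 4: add NB@46 -> ring=[44:NA,46:NB]
Op 5: route key 63: none >= 63, wrap to smallest pos 44 -> NA
Op 6: remove NB -> ring=[44:NA]
Final route key 83: none >= 83, wrap to smallest pos 44 -> NA

Answer: NA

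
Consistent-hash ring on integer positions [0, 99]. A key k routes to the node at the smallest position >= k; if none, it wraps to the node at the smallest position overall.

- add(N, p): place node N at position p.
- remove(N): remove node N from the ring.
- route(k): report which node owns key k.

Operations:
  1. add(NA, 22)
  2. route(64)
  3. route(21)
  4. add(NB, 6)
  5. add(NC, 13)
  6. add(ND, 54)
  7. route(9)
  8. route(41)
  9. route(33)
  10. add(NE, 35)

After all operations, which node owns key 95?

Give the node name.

Answer: NB

Derivation:
Op 1: add NA@22 -> ring=[22:NA]
Op 2: route key 64: none >= 64, wrap to smallest pos 22 -> NA
Op 3: route key 21: smallest pos >= 21 is 22 -> NA
Op 4: add NB@6 -> ring=[6:NB,22:NA]
Op 5: add NC@13 -> ring=[6:NB,13:NC,22:NA]
Op 6: add ND@54 -> ring=[6:NB,13:NC,22:NA,54:ND]
Op 7: route key 9: smallest pos >= 9 is 13 -> NC
Op 8: route key 41: smallest pos >= 41 is 54 -> ND
Op 9: route key 33: smallest pos >= 33 is 54 -> ND
Op 10: add NE@35 -> ring=[6:NB,13:NC,22:NA,35:NE,54:ND]
Final route key 95: none >= 95, wrap to smallest pos 6 -> NB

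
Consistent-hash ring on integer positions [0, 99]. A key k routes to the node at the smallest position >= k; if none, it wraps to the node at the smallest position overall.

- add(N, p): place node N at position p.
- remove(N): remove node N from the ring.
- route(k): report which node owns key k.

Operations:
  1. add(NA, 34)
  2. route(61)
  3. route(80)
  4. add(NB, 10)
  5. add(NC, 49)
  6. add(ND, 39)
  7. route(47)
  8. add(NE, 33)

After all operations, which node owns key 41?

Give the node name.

Answer: NC

Derivation:
Op 1: add NA@34 -> ring=[34:NA]
Op 2: route key 61: none >= 61, wrap to smallest pos 34 -> NA
Op 3: route key 80: none >= 80, wrap to smallest pos 34 -> NA
Op 4: add NB@10 -> ring=[10:NB,34:NA]
Op 5: add NC@49 -> ring=[10:NB,34:NA,49:NC]
Op 6: add ND@39 -> ring=[10:NB,34:NA,39:ND,49:NC]
Op 7: route key 47: smallest pos >= 47 is 49 -> NC
Op 8: add NE@33 -> ring=[10:NB,33:NE,34:NA,39:ND,49:NC]
Final route key 41: smallest pos >= 41 is 49 -> NC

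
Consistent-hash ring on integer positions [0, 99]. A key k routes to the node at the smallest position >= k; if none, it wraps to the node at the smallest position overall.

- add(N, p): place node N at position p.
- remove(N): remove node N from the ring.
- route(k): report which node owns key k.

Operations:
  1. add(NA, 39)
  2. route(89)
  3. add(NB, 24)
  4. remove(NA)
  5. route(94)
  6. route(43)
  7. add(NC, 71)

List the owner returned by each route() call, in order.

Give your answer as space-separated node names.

Op 1: add NA@39 -> ring=[39:NA]
Op 2: route key 89: none >= 89, wrap to smallest pos 39 -> NA
Op 3: add NB@24 -> ring=[24:NB,39:NA]
Op 4: remove NA -> ring=[24:NB]
Op 5: route key 94: none >= 94, wrap to smallest pos 24 -> NB
Op 6: route key 43: none >= 43, wrap to smallest pos 24 -> NB
Op 7: add NC@71 -> ring=[24:NB,71:NC]

Answer: NA NB NB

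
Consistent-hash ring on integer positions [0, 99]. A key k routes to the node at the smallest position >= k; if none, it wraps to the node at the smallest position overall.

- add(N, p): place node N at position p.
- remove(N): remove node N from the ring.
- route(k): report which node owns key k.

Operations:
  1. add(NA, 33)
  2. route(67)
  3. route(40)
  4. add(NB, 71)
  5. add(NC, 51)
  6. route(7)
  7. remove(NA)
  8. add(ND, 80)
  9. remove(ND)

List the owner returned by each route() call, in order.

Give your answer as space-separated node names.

Op 1: add NA@33 -> ring=[33:NA]
Op 2: route key 67: none >= 67, wrap to smallest pos 33 -> NA
Op 3: route key 40: none >= 40, wrap to smallest pos 33 -> NA
Op 4: add NB@71 -> ring=[33:NA,71:NB]
Op 5: add NC@51 -> ring=[33:NA,51:NC,71:NB]
Op 6: route key 7: smallest pos >= 7 is 33 -> NA
Op 7: remove NA -> ring=[51:NC,71:NB]
Op 8: add ND@80 -> ring=[51:NC,71:NB,80:ND]
Op 9: remove ND -> ring=[51:NC,71:NB]

Answer: NA NA NA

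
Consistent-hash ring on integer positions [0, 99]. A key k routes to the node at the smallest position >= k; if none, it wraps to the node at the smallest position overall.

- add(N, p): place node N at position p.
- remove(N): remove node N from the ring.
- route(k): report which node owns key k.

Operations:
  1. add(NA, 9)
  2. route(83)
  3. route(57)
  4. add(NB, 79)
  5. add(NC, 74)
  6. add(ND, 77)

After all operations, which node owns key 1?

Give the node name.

Answer: NA

Derivation:
Op 1: add NA@9 -> ring=[9:NA]
Op 2: route key 83: none >= 83, wrap to smallest pos 9 -> NA
Op 3: route key 57: none >= 57, wrap to smallest pos 9 -> NA
Op 4: add NB@79 -> ring=[9:NA,79:NB]
Op 5: add NC@74 -> ring=[9:NA,74:NC,79:NB]
Op 6: add ND@77 -> ring=[9:NA,74:NC,77:ND,79:NB]
Final route key 1: smallest pos >= 1 is 9 -> NA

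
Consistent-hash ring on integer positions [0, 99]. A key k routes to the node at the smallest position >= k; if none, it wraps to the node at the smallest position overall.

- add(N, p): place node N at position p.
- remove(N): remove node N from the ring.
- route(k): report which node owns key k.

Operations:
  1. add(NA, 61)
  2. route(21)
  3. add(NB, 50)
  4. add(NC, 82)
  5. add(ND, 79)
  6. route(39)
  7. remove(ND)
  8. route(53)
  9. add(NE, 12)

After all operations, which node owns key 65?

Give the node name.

Op 1: add NA@61 -> ring=[61:NA]
Op 2: route key 21: smallest pos >= 21 is 61 -> NA
Op 3: add NB@50 -> ring=[50:NB,61:NA]
Op 4: add NC@82 -> ring=[50:NB,61:NA,82:NC]
Op 5: add ND@79 -> ring=[50:NB,61:NA,79:ND,82:NC]
Op 6: route key 39: smallest pos >= 39 is 50 -> NB
Op 7: remove ND -> ring=[50:NB,61:NA,82:NC]
Op 8: route key 53: smallest pos >= 53 is 61 -> NA
Op 9: add NE@12 -> ring=[12:NE,50:NB,61:NA,82:NC]
Final route key 65: smallest pos >= 65 is 82 -> NC

Answer: NC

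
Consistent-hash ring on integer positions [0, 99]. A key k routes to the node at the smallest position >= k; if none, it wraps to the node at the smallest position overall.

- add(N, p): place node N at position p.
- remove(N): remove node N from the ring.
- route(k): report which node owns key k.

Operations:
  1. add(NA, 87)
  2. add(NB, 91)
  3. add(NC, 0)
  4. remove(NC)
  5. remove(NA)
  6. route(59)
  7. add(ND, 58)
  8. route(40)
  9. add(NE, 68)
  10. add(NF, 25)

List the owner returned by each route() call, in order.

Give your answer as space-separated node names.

Answer: NB ND

Derivation:
Op 1: add NA@87 -> ring=[87:NA]
Op 2: add NB@91 -> ring=[87:NA,91:NB]
Op 3: add NC@0 -> ring=[0:NC,87:NA,91:NB]
Op 4: remove NC -> ring=[87:NA,91:NB]
Op 5: remove NA -> ring=[91:NB]
Op 6: route key 59: smallest pos >= 59 is 91 -> NB
Op 7: add ND@58 -> ring=[58:ND,91:NB]
Op 8: route key 40: smallest pos >= 40 is 58 -> ND
Op 9: add NE@68 -> ring=[58:ND,68:NE,91:NB]
Op 10: add NF@25 -> ring=[25:NF,58:ND,68:NE,91:NB]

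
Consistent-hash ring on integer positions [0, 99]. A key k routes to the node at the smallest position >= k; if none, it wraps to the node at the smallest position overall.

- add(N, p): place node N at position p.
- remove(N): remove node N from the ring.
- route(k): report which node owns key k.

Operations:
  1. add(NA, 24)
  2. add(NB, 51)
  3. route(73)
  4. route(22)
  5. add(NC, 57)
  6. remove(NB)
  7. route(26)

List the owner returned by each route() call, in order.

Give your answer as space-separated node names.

Op 1: add NA@24 -> ring=[24:NA]
Op 2: add NB@51 -> ring=[24:NA,51:NB]
Op 3: route key 73: none >= 73, wrap to smallest pos 24 -> NA
Op 4: route key 22: smallest pos >= 22 is 24 -> NA
Op 5: add NC@57 -> ring=[24:NA,51:NB,57:NC]
Op 6: remove NB -> ring=[24:NA,57:NC]
Op 7: route key 26: smallest pos >= 26 is 57 -> NC

Answer: NA NA NC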